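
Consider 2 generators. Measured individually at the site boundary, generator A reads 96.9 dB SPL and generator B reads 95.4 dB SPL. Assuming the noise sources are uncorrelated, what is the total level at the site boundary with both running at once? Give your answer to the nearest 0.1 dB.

Add the sources as powers (linear), then convert back to dB:
L_total = 10·log₁₀(10^(96.9/10) + 10^(95.4/10)) = 10·log₁₀(8365000000) = 99.2 dB SPL.

99.2 dB SPL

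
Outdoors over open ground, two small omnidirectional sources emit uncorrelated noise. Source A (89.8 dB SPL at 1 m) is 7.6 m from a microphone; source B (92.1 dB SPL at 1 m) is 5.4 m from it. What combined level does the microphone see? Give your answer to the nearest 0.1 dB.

78.6 dB SPL

At the listener: L_A = 89.8 − 20·log₁₀(7.6) = 72.18 dB; L_B = 92.1 − 20·log₁₀(5.4) = 77.45 dB.
Combined: 10·log₁₀(10^(72.18/10)+10^(77.45/10)) = 78.6 dB SPL.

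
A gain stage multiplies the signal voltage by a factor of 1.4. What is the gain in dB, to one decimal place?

Voltage ratio → dB uses the 20·log₁₀ form:
20·log₁₀(1.4) = 2.9 dB.

2.9 dB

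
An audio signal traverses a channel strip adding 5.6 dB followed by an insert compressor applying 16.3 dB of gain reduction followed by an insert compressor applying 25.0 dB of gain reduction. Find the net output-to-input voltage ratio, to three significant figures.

Net gain = 5.6 + (−16.3) + (−25.0) = -35.7 dB.
Voltage ratio = 10^(-35.7/20) = 0.0164.

0.0164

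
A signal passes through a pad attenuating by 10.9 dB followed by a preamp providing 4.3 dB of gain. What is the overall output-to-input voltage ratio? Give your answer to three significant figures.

0.468

Net gain = (−10.9) + 4.3 = -6.6 dB.
Voltage ratio = 10^(-6.6/20) = 0.468.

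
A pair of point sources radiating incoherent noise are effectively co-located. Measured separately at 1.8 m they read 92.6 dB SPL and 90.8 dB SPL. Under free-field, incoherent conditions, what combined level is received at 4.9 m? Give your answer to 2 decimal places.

Combined at 1.8 m: 10·log₁₀(10^(92.6/10)+10^(90.8/10)) = 94.803 dB SPL.
Then apply −20·log₁₀(4.9/1.8) = -8.698 dB → 86.10 dB SPL.

86.10 dB SPL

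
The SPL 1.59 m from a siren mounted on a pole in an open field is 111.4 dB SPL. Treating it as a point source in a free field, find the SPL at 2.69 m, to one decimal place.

106.8 dB SPL

Inverse-square spreading gives ΔL = −20·log₁₀(d₂/d₁).
ΔL = −20·log₁₀(2.69/1.59) = -4.57 dB, so L₂ = 111.4 + (-4.57) = 106.8 dB SPL.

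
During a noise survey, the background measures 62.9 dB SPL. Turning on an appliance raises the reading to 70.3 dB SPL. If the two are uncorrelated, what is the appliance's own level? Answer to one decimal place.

Subtract intensities: L_src = 10·log₁₀(10^(L_total/10) − 10^(L_bg/10)).
L_src = 10·log₁₀(10^(70.3/10) − 10^(62.9/10)) = 10·log₁₀(8765000) = 69.4 dB SPL.

69.4 dB SPL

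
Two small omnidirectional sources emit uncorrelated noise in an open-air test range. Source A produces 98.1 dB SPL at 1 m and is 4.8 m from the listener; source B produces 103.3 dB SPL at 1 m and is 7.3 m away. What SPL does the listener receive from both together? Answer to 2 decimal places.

At the listener: L_A = 98.1 − 20·log₁₀(4.8) = 84.475 dB; L_B = 103.3 − 20·log₁₀(7.3) = 86.034 dB.
Combined: 10·log₁₀(10^(84.475/10)+10^(86.034/10)) = 88.33 dB SPL.

88.33 dB SPL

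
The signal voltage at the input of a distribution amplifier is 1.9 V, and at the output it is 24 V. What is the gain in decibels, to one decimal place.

22.0 dB

For a voltage ratio, dB = 20·log₁₀(V₂/V₁).
20·log₁₀(24/1.9) = 20·log₁₀(12.63) = 22.0 dB.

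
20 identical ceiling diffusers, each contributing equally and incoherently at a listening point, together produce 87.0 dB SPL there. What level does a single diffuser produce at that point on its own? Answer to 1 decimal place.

74.0 dB SPL

20 equal incoherent sources add 10·log₁₀(20) = 13.01 dB over one source.
L_one = 87.0 − 13.01 = 74.0 dB SPL.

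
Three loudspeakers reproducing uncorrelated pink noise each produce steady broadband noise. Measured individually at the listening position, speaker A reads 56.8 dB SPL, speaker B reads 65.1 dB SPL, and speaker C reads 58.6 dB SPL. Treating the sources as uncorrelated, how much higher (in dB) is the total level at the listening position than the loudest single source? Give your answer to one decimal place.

1.4 dB

Add the sources as powers (linear), then convert back to dB:
L_total = 10·log₁₀(10^(56.8/10) + 10^(65.1/10) + 10^(58.6/10)) = 66.47 dB SPL.
Excess over the loudest (65.1 dB): 66.47 − 65.1 = 1.4 dB.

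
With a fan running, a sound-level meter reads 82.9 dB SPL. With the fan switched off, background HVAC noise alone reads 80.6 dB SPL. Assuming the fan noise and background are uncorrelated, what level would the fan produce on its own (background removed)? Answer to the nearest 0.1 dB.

79.0 dB SPL

Subtract intensities: L_src = 10·log₁₀(10^(L_total/10) − 10^(L_bg/10)).
L_src = 10·log₁₀(10^(82.9/10) − 10^(80.6/10)) = 10·log₁₀(80170000) = 79.0 dB SPL.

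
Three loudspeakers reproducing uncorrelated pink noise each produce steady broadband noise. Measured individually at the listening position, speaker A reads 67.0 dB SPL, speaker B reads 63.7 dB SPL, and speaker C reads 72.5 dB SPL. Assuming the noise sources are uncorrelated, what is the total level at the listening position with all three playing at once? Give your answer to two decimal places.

Incoherent sources sum as intensities:
L_total = 10·log₁₀(10^(67.0/10) + 10^(63.7/10) + 10^(72.5/10)) = 10·log₁₀(25140000) = 74.00 dB SPL.

74.00 dB SPL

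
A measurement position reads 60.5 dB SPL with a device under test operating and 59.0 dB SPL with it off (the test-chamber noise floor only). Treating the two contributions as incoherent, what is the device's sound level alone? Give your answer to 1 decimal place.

Remove the background by subtracting linear intensities:
L_src = 10·log₁₀(10^(60.5/10) − 10^(59.0/10)) = 10·log₁₀(327700) = 55.2 dB SPL.

55.2 dB SPL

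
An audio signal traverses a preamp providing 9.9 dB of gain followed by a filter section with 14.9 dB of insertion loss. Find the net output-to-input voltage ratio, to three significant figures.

Net gain = 9.9 + (−14.9) = -5.0 dB.
Voltage ratio = 10^(-5.0/20) = 0.562.

0.562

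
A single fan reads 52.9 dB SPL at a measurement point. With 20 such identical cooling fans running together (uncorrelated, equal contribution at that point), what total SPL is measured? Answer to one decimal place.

65.9 dB SPL

20 equal incoherent sources raise the level by 10·log₁₀(20) = 13.01 dB.
L_total = 52.9 + 13.01 = 65.9 dB SPL.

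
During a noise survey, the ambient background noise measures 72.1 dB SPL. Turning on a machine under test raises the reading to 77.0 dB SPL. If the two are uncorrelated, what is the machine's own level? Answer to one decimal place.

75.3 dB SPL

Remove the background by subtracting linear intensities:
L_src = 10·log₁₀(10^(77.0/10) − 10^(72.1/10)) = 10·log₁₀(33900000) = 75.3 dB SPL.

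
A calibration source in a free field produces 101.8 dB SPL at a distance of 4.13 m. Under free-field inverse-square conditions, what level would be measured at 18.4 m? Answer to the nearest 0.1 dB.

Inverse-square spreading gives ΔL = −20·log₁₀(d₂/d₁).
ΔL = −20·log₁₀(18.4/4.13) = -12.98 dB, so L₂ = 101.8 + (-12.98) = 88.8 dB SPL.

88.8 dB SPL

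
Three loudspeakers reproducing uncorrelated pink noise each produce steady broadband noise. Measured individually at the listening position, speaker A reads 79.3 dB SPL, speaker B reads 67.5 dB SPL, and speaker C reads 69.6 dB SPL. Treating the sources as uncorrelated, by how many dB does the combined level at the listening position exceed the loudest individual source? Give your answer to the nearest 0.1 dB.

Uncorrelated sources add in intensity (power), not in dB.
L_total = 10·log₁₀(10^(79.3/10) + 10^(67.5/10) + 10^(69.6/10)) = 79.99 dB SPL.
Excess over the loudest (79.3 dB): 79.99 − 79.3 = 0.7 dB.

0.7 dB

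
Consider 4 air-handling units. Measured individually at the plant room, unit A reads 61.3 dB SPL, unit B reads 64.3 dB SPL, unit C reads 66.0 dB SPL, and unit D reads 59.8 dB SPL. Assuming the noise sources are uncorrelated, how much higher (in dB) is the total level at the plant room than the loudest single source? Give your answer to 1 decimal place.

3.5 dB

Incoherent sources sum as intensities:
L_total = 10·log₁₀(10^(61.3/10) + 10^(64.3/10) + 10^(66.0/10) + 10^(59.8/10)) = 69.53 dB SPL.
Excess over the loudest (66.0 dB): 69.53 − 66.0 = 3.5 dB.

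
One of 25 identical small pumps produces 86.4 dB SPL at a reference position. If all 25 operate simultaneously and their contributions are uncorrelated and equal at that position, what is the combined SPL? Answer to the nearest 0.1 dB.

100.4 dB SPL

25 equal incoherent sources raise the level by 10·log₁₀(25) = 13.98 dB.
L_total = 86.4 + 13.98 = 100.4 dB SPL.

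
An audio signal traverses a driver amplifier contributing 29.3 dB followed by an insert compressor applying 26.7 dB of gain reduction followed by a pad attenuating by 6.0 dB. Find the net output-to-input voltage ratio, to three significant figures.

0.676

Net gain = 29.3 + (−26.7) + (−6.0) = -3.4 dB.
Voltage ratio = 10^(-3.4/20) = 0.676.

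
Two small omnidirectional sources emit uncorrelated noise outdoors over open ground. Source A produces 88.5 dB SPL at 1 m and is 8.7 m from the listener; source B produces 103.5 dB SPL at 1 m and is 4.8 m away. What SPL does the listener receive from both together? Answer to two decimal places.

At the listener: L_A = 88.5 − 20·log₁₀(8.7) = 69.710 dB; L_B = 103.5 − 20·log₁₀(4.8) = 89.875 dB.
Combined: 10·log₁₀(10^(69.710/10)+10^(89.875/10)) = 89.92 dB SPL.

89.92 dB SPL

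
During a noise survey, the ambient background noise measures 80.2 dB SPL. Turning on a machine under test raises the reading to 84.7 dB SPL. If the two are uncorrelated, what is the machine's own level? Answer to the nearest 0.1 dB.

82.8 dB SPL

Subtract intensities: L_src = 10·log₁₀(10^(L_total/10) − 10^(L_bg/10)).
L_src = 10·log₁₀(10^(84.7/10) − 10^(80.2/10)) = 10·log₁₀(190400000) = 82.8 dB SPL.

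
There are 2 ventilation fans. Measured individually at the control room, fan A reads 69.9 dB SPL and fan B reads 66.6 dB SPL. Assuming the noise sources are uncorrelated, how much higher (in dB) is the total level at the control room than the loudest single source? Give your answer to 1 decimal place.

1.7 dB

Incoherent sources sum as intensities:
L_total = 10·log₁₀(10^(69.9/10) + 10^(66.6/10)) = 71.57 dB SPL.
Excess over the loudest (69.9 dB): 71.57 − 69.9 = 1.7 dB.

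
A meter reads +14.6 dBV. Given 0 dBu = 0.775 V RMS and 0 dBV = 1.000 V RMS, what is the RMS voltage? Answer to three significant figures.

V = 1.000 V × 10^(+14.6/20).
= 1.000 × 5.370 = 5.37 V.

5.37 V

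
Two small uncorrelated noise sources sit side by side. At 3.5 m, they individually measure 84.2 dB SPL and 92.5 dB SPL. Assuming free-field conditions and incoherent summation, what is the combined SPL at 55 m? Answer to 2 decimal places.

Combined at 3.5 m: 10·log₁₀(10^(84.2/10)+10^(92.5/10)) = 93.099 dB SPL.
Then apply −20·log₁₀(55/3.5) = -23.926 dB → 69.17 dB SPL.

69.17 dB SPL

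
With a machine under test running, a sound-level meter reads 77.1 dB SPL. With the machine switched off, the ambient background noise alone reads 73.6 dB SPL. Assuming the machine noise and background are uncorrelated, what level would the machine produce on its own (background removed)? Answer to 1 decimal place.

Subtract intensities: L_src = 10·log₁₀(10^(L_total/10) − 10^(L_bg/10)).
L_src = 10·log₁₀(10^(77.1/10) − 10^(73.6/10)) = 10·log₁₀(28380000) = 74.5 dB SPL.

74.5 dB SPL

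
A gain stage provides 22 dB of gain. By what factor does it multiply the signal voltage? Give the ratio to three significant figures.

12.6

Voltage ratio = 10^(dB/20).
10^(22/20) = 10^(1.100) = 12.6.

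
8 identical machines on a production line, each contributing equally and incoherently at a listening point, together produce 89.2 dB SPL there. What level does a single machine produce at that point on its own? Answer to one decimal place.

8 equal incoherent sources add 10·log₁₀(8) = 9.03 dB over one source.
L_one = 89.2 − 9.03 = 80.2 dB SPL.

80.2 dB SPL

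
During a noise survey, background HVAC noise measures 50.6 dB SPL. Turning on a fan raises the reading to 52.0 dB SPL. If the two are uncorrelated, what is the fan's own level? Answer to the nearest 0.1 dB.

Background correction is a power subtraction:
L_src = 10·log₁₀(10^(52.0/10) − 10^(50.6/10)) = 10·log₁₀(43670) = 46.4 dB SPL.

46.4 dB SPL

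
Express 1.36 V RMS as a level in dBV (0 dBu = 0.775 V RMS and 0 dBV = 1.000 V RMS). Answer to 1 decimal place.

+2.7 dBV

dBV = 20·log₁₀(V / 1.000 V).
20·log₁₀(1.36/1.000) = +2.7 dBV.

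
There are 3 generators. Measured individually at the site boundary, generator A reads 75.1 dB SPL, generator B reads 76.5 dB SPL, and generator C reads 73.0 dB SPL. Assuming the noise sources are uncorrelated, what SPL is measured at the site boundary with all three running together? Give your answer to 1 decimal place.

79.9 dB SPL

Incoherent sources sum as intensities:
L_total = 10·log₁₀(10^(75.1/10) + 10^(76.5/10) + 10^(73.0/10)) = 10·log₁₀(96980000) = 79.9 dB SPL.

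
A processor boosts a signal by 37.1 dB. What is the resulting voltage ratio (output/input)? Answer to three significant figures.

Voltage ratio = 10^(dB/20).
10^(37.1/20) = 10^(1.855) = 71.6.

71.6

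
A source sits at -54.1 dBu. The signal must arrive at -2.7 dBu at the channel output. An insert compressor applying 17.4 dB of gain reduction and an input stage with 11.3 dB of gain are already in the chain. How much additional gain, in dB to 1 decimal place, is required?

The required make-up gain is the shortfall in the dB sum.
G = -2.7 − (-54.1) + 17.4 − 11.3 = 57.5 dB.

57.5 dB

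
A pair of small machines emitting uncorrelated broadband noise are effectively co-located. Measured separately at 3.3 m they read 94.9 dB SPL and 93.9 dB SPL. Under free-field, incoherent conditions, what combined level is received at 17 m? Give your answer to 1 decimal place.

Combined at 3.3 m: 10·log₁₀(10^(94.9/10)+10^(93.9/10)) = 97.44 dB SPL.
Then apply −20·log₁₀(17/3.3) = -14.24 dB → 83.2 dB SPL.

83.2 dB SPL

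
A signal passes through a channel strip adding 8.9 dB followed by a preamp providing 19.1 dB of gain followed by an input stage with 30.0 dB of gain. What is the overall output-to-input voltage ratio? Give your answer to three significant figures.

794

Net gain = 8.9 + 19.1 + 30.0 = 58.0 dB.
Voltage ratio = 10^(58.0/20) = 794.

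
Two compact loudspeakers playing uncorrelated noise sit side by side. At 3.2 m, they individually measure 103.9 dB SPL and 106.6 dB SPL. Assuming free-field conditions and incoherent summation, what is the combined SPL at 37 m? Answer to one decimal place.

87.2 dB SPL

Combined at 3.2 m: 10·log₁₀(10^(103.9/10)+10^(106.6/10)) = 108.47 dB SPL.
Then apply −20·log₁₀(37/3.2) = -21.26 dB → 87.2 dB SPL.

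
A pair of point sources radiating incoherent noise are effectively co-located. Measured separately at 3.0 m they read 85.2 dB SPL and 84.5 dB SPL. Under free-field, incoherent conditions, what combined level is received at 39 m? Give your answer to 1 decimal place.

Combined at 3.0 m: 10·log₁₀(10^(85.2/10)+10^(84.5/10)) = 87.87 dB SPL.
Then apply −20·log₁₀(39/3.0) = -22.28 dB → 65.6 dB SPL.

65.6 dB SPL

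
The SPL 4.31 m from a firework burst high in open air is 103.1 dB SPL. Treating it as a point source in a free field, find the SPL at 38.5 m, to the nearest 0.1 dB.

Free-field point source: level drops by 20·log₁₀ of the distance ratio.
ΔL = −20·log₁₀(38.5/4.31) = -19.02 dB, so L₂ = 103.1 + (-19.02) = 84.1 dB SPL.

84.1 dB SPL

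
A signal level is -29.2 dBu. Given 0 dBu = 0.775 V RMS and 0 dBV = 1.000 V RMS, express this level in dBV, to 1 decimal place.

The offset between the scales is 20·log₁₀(0.775/1.000) = −2.214 dB.
So dBV = -29.2 − 2.214 = -31.4 dBV.

-31.4 dBV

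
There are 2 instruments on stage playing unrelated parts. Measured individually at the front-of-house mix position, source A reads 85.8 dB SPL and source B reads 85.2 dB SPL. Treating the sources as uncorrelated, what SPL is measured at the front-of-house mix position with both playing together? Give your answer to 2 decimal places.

Incoherent sources sum as intensities:
L_total = 10·log₁₀(10^(85.8/10) + 10^(85.2/10)) = 10·log₁₀(711300000) = 88.52 dB SPL.

88.52 dB SPL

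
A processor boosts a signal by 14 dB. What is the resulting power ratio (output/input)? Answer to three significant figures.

25.1

Power ratio = 10^(dB/10).
10^(14/10) = 10^(1.400) = 25.1.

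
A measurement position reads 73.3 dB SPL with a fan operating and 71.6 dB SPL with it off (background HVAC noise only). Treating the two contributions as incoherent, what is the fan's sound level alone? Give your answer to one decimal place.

Subtract intensities: L_src = 10·log₁₀(10^(L_total/10) − 10^(L_bg/10)).
L_src = 10·log₁₀(10^(73.3/10) − 10^(71.6/10)) = 10·log₁₀(6925000) = 68.4 dB SPL.

68.4 dB SPL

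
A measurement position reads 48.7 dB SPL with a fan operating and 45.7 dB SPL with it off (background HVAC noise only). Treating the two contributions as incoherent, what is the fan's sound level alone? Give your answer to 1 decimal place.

45.7 dB SPL

Remove the background by subtracting linear intensities:
L_src = 10·log₁₀(10^(48.7/10) − 10^(45.7/10)) = 10·log₁₀(36980) = 45.7 dB SPL.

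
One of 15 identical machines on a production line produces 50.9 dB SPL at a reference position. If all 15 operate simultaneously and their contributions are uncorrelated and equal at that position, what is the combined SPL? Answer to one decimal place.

15 equal incoherent sources raise the level by 10·log₁₀(15) = 11.76 dB.
L_total = 50.9 + 11.76 = 62.7 dB SPL.

62.7 dB SPL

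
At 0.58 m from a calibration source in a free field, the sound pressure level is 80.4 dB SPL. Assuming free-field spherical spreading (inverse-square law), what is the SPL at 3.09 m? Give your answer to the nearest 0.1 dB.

65.9 dB SPL

Free-field point source: level drops by 20·log₁₀ of the distance ratio.
ΔL = −20·log₁₀(3.09/0.58) = -14.53 dB, so L₂ = 80.4 + (-14.53) = 65.9 dB SPL.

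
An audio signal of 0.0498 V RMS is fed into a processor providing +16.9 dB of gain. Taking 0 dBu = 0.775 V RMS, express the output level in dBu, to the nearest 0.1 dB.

-6.9 dBu

Input level: 20·log₁₀(0.0498/0.775) = -23.84 dBu.
Output: -23.84 + 16.9 = -6.9 dBu.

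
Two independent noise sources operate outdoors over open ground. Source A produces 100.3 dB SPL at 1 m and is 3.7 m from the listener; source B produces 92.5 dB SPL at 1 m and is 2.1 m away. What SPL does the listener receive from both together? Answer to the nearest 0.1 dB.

90.7 dB SPL

At the listener: L_A = 100.3 − 20·log₁₀(3.7) = 88.94 dB; L_B = 92.5 − 20·log₁₀(2.1) = 86.06 dB.
Combined: 10·log₁₀(10^(88.94/10)+10^(86.06/10)) = 90.7 dB SPL.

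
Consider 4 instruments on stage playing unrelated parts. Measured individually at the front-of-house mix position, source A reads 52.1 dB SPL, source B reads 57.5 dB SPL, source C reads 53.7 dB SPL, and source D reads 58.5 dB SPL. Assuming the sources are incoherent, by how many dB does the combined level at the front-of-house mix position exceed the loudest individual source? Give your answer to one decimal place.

Incoherent sources sum as intensities:
L_total = 10·log₁₀(10^(52.1/10) + 10^(57.5/10) + 10^(53.7/10) + 10^(58.5/10)) = 62.22 dB SPL.
Excess over the loudest (58.5 dB): 62.22 − 58.5 = 3.7 dB.

3.7 dB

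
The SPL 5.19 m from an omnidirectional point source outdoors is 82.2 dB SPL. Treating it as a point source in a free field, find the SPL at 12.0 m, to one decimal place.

74.9 dB SPL

For a point source in a free field, ΔL = −20·log₁₀(d₂/d₁).
ΔL = −20·log₁₀(12.0/5.19) = -7.28 dB, so L₂ = 82.2 + (-7.28) = 74.9 dB SPL.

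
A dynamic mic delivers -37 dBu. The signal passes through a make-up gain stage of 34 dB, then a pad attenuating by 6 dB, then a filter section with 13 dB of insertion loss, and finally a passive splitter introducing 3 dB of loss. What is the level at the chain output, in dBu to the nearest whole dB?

-25 dBu

Gain stages sum in dB:
-37 + 34 − 6 − 13 − 3 = -25 dBu.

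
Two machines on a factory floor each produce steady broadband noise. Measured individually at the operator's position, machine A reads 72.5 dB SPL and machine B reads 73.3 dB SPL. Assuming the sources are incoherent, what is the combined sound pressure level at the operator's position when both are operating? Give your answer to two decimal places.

75.93 dB SPL

Uncorrelated sources add in intensity (power), not in dB.
L_total = 10·log₁₀(10^(72.5/10) + 10^(73.3/10)) = 10·log₁₀(39160000) = 75.93 dB SPL.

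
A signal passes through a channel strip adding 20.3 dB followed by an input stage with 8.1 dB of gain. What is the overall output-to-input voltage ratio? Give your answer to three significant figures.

Net gain = 20.3 + 8.1 = 28.4 dB.
Voltage ratio = 10^(28.4/20) = 26.3.

26.3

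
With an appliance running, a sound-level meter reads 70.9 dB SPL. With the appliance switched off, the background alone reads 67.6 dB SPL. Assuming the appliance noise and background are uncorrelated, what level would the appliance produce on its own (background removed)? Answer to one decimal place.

Background correction is a power subtraction:
L_src = 10·log₁₀(10^(70.9/10) − 10^(67.6/10)) = 10·log₁₀(6548000) = 68.2 dB SPL.

68.2 dB SPL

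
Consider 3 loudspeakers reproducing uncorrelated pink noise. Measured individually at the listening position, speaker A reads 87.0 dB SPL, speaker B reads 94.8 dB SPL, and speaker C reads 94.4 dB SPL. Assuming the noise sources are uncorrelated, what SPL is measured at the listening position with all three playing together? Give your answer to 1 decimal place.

Incoherent sources sum as intensities:
L_total = 10·log₁₀(10^(87.0/10) + 10^(94.8/10) + 10^(94.4/10)) = 10·log₁₀(6275000000) = 98.0 dB SPL.

98.0 dB SPL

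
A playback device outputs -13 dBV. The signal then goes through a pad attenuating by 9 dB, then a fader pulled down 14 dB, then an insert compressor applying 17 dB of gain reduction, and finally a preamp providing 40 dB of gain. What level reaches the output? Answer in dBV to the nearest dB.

-13 dBV

Cascaded gains and losses add directly in dB.
-13 − 9 − 14 − 17 + 40 = -13 dBV.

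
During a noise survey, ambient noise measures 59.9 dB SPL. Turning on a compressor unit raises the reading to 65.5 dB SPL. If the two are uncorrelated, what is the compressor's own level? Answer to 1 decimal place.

Background correction is a power subtraction:
L_src = 10·log₁₀(10^(65.5/10) − 10^(59.9/10)) = 10·log₁₀(2571000) = 64.1 dB SPL.

64.1 dB SPL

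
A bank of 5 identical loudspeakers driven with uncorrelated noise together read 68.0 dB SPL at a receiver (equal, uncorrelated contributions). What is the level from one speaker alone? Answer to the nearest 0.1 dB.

61.0 dB SPL

5 equal incoherent sources add 10·log₁₀(5) = 6.99 dB over one source.
L_one = 68.0 − 6.99 = 61.0 dB SPL.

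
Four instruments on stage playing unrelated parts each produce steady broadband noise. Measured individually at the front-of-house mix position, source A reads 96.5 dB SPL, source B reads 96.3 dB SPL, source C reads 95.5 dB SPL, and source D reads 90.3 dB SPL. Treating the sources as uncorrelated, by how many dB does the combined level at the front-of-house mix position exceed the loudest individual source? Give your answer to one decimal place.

Incoherent sources sum as intensities:
L_total = 10·log₁₀(10^(96.5/10) + 10^(96.3/10) + 10^(95.5/10) + 10^(90.3/10)) = 101.26 dB SPL.
Excess over the loudest (96.5 dB): 101.26 − 96.5 = 4.8 dB.

4.8 dB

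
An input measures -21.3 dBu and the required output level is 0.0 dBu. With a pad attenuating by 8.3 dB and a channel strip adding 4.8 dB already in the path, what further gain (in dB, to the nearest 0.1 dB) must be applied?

The required make-up gain is the shortfall in the dB sum.
G = 0.0 − (-21.3) + 8.3 − 4.8 = 24.8 dB.

24.8 dB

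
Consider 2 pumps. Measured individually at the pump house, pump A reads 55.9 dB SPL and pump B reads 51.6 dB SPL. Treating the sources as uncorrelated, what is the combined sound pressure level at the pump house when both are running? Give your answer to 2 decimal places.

Incoherent sources sum as intensities:
L_total = 10·log₁₀(10^(55.9/10) + 10^(51.6/10)) = 10·log₁₀(533600) = 57.27 dB SPL.

57.27 dB SPL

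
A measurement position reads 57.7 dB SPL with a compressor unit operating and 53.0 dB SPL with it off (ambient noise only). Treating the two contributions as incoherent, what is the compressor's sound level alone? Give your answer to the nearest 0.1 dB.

Subtract intensities: L_src = 10·log₁₀(10^(L_total/10) − 10^(L_bg/10)).
L_src = 10·log₁₀(10^(57.7/10) − 10^(53.0/10)) = 10·log₁₀(389300) = 55.9 dB SPL.

55.9 dB SPL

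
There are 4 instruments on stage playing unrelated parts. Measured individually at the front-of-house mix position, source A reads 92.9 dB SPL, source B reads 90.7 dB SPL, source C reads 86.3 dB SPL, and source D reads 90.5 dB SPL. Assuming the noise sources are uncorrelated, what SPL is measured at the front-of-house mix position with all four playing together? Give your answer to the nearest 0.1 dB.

Uncorrelated sources add in intensity (power), not in dB.
L_total = 10·log₁₀(10^(92.9/10) + 10^(90.7/10) + 10^(86.3/10) + 10^(90.5/10)) = 10·log₁₀(4673000000) = 96.7 dB SPL.

96.7 dB SPL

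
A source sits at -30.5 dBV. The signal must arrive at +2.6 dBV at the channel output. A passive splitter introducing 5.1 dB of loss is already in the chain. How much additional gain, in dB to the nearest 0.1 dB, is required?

The required make-up gain is the shortfall in the dB sum.
G = +2.6 − (-30.5) + 5.1 = 38.2 dB.

38.2 dB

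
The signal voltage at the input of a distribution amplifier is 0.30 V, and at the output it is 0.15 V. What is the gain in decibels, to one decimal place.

Voltage ratio → dB uses the 20·log₁₀ form:
20·log₁₀(0.15/0.30) = 20·log₁₀(0.5000) = -6.0 dB.

-6.0 dB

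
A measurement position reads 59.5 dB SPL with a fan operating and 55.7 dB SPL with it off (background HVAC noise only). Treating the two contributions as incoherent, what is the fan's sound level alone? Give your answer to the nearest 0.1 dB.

57.2 dB SPL

Remove the background by subtracting linear intensities:
L_src = 10·log₁₀(10^(59.5/10) − 10^(55.7/10)) = 10·log₁₀(519700) = 57.2 dB SPL.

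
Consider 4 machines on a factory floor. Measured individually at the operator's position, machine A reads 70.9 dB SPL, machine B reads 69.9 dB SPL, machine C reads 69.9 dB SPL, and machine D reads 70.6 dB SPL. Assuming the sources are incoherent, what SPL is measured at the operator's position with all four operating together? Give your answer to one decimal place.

Add the sources as powers (linear), then convert back to dB:
L_total = 10·log₁₀(10^(70.9/10) + 10^(69.9/10) + 10^(69.9/10) + 10^(70.6/10)) = 10·log₁₀(43330000) = 76.4 dB SPL.

76.4 dB SPL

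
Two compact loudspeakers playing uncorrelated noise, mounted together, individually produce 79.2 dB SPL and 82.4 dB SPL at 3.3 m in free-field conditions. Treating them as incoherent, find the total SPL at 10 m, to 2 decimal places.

74.47 dB SPL

Combined at 3.3 m: 10·log₁₀(10^(79.2/10)+10^(82.4/10)) = 84.099 dB SPL.
Then apply −20·log₁₀(10/3.3) = -9.630 dB → 74.47 dB SPL.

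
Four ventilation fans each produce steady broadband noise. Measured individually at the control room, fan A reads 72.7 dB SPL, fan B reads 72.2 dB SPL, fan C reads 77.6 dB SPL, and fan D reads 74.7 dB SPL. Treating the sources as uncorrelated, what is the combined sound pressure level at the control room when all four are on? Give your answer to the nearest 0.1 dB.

80.9 dB SPL

Uncorrelated sources add in intensity (power), not in dB.
L_total = 10·log₁₀(10^(72.7/10) + 10^(72.2/10) + 10^(77.6/10) + 10^(74.7/10)) = 10·log₁₀(122300000) = 80.9 dB SPL.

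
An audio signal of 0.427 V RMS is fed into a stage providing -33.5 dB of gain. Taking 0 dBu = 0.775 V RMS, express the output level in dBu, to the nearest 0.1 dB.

Input level: 20·log₁₀(0.427/0.775) = -5.18 dBu.
Output: -5.18 − 33.5 = -38.7 dBu.

-38.7 dBu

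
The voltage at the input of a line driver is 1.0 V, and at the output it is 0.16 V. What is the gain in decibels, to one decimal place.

For a voltage ratio, dB = 20·log₁₀(V₂/V₁).
20·log₁₀(0.16/1.0) = 20·log₁₀(0.1600) = -15.9 dB.

-15.9 dB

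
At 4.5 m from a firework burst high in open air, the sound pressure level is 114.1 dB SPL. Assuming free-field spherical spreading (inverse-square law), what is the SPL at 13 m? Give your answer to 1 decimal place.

104.9 dB SPL

Inverse-square spreading gives ΔL = −20·log₁₀(d₂/d₁).
ΔL = −20·log₁₀(13/4.5) = -9.21 dB, so L₂ = 114.1 + (-9.21) = 104.9 dB SPL.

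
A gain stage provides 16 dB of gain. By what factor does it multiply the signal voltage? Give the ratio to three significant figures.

Voltage ratio = 10^(dB/20).
10^(16/20) = 10^(0.8000) = 6.31.

6.31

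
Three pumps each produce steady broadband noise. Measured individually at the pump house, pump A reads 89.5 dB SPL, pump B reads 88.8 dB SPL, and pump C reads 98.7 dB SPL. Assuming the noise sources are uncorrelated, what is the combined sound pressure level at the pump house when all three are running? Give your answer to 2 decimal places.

99.57 dB SPL

Add the sources as powers (linear), then convert back to dB:
L_total = 10·log₁₀(10^(89.5/10) + 10^(88.8/10) + 10^(98.7/10)) = 10·log₁₀(9063000000) = 99.57 dB SPL.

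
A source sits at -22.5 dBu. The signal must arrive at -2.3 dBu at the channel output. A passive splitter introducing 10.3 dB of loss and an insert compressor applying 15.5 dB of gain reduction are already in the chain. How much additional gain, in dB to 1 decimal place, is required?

The required make-up gain is the shortfall in the dB sum.
G = -2.3 − (-22.5) + 10.3 + 15.5 = 46.0 dB.

46.0 dB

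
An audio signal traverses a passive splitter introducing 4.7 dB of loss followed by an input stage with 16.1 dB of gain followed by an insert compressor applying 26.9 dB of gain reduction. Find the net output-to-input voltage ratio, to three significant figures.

Net gain = (−4.7) + 16.1 + (−26.9) = -15.5 dB.
Voltage ratio = 10^(-15.5/20) = 0.168.

0.168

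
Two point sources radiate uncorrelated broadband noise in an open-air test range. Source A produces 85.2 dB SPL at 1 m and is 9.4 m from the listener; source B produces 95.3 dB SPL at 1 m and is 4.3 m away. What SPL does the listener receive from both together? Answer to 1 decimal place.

At the listener: L_A = 85.2 − 20·log₁₀(9.4) = 65.74 dB; L_B = 95.3 − 20·log₁₀(4.3) = 82.63 dB.
Combined: 10·log₁₀(10^(65.74/10)+10^(82.63/10)) = 82.7 dB SPL.

82.7 dB SPL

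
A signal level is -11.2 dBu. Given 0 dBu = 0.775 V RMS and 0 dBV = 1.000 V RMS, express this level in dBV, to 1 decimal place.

The offset between the scales is 20·log₁₀(0.775/1.000) = −2.214 dB.
So dBV = -11.2 − 2.214 = -13.4 dBV.

-13.4 dBV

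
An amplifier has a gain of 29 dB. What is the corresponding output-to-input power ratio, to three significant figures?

Power ratio = 10^(dB/10).
10^(29/10) = 10^(2.900) = 794.

794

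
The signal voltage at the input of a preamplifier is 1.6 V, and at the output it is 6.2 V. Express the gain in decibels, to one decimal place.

For a voltage ratio, dB = 20·log₁₀(V₂/V₁).
20·log₁₀(6.2/1.6) = 20·log₁₀(3.875) = 11.8 dB.

11.8 dB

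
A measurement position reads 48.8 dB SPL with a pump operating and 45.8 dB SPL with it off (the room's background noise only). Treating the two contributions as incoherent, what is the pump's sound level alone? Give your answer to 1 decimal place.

45.8 dB SPL

Subtract intensities: L_src = 10·log₁₀(10^(L_total/10) − 10^(L_bg/10)).
L_src = 10·log₁₀(10^(48.8/10) − 10^(45.8/10)) = 10·log₁₀(37840) = 45.8 dB SPL.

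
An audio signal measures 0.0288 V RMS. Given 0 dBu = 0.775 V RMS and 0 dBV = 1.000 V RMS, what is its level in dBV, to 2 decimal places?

dBV = 20·log₁₀(V / 1.000 V).
20·log₁₀(0.0288/1.000) = -30.81 dBV.

-30.81 dBV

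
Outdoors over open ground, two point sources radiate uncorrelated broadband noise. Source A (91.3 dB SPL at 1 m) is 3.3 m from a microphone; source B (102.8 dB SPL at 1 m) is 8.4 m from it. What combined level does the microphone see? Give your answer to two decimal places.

At the listener: L_A = 91.3 − 20·log₁₀(3.3) = 80.930 dB; L_B = 102.8 − 20·log₁₀(8.4) = 84.314 dB.
Combined: 10·log₁₀(10^(80.930/10)+10^(84.314/10)) = 85.95 dB SPL.

85.95 dB SPL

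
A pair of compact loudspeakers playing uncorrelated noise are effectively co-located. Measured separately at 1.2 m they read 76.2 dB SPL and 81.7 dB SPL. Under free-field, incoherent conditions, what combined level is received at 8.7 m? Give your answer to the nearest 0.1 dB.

Combined at 1.2 m: 10·log₁₀(10^(76.2/10)+10^(81.7/10)) = 82.78 dB SPL.
Then apply −20·log₁₀(8.7/1.2) = -17.21 dB → 65.6 dB SPL.

65.6 dB SPL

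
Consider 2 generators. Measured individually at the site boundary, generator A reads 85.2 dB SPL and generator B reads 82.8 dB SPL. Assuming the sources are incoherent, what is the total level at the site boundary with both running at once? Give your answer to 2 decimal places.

87.17 dB SPL

Incoherent sources sum as intensities:
L_total = 10·log₁₀(10^(85.2/10) + 10^(82.8/10)) = 10·log₁₀(521700000) = 87.17 dB SPL.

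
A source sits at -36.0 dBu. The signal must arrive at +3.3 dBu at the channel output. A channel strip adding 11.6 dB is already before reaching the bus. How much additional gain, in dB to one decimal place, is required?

The required make-up gain is the shortfall in the dB sum.
G = +3.3 − (-36.0) − 11.6 = 27.7 dB.

27.7 dB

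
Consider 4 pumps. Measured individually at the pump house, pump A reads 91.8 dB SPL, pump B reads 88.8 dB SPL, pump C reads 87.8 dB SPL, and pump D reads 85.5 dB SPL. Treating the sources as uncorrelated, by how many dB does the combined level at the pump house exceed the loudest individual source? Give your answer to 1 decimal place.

Incoherent sources sum as intensities:
L_total = 10·log₁₀(10^(91.8/10) + 10^(88.8/10) + 10^(87.8/10) + 10^(85.5/10)) = 95.09 dB SPL.
Excess over the loudest (91.8 dB): 95.09 − 91.8 = 3.3 dB.

3.3 dB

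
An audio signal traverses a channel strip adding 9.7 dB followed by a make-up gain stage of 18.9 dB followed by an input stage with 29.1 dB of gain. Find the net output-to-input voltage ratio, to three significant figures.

767

Net gain = 9.7 + 18.9 + 29.1 = 57.7 dB.
Voltage ratio = 10^(57.7/20) = 767.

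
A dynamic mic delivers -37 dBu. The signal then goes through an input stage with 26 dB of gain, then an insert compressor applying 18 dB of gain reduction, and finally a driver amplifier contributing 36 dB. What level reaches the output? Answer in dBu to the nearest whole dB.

Gain stages sum in dB:
-37 + 26 − 18 + 36 = +7 dBu.

+7 dBu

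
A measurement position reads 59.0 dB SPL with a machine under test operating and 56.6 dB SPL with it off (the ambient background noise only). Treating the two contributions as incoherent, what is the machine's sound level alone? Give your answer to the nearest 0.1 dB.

Background correction is a power subtraction:
L_src = 10·log₁₀(10^(59.0/10) − 10^(56.6/10)) = 10·log₁₀(337200) = 55.3 dB SPL.

55.3 dB SPL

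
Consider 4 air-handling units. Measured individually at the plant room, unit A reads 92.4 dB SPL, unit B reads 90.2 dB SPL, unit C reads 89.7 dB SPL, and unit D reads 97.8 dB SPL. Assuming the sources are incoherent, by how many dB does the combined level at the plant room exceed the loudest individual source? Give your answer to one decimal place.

Add the sources as powers (linear), then convert back to dB:
L_total = 10·log₁₀(10^(92.4/10) + 10^(90.2/10) + 10^(89.7/10) + 10^(97.8/10)) = 99.89 dB SPL.
Excess over the loudest (97.8 dB): 99.89 − 97.8 = 2.1 dB.

2.1 dB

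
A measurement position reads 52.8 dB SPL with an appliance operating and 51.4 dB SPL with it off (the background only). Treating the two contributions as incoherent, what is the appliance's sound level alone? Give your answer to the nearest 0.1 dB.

Background correction is a power subtraction:
L_src = 10·log₁₀(10^(52.8/10) − 10^(51.4/10)) = 10·log₁₀(52510) = 47.2 dB SPL.

47.2 dB SPL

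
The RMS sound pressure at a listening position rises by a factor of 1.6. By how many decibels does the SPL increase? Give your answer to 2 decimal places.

SPL change from a pressure ratio uses the 20·log₁₀ form:
20·log₁₀(1.6) = 4.08 dB.

4.08 dB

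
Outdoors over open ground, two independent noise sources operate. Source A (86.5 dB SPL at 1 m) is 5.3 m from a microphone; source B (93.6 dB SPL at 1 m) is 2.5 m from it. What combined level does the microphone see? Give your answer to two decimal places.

85.83 dB SPL

At the listener: L_A = 86.5 − 20·log₁₀(5.3) = 72.014 dB; L_B = 93.6 − 20·log₁₀(2.5) = 85.641 dB.
Combined: 10·log₁₀(10^(72.014/10)+10^(85.641/10)) = 85.83 dB SPL.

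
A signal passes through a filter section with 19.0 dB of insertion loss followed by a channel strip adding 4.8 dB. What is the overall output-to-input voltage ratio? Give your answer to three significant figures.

0.195

Net gain = (−19.0) + 4.8 = -14.2 dB.
Voltage ratio = 10^(-14.2/20) = 0.195.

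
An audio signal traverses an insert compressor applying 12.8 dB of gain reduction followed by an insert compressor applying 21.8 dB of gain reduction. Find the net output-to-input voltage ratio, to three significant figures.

0.0186

Net gain = (−12.8) + (−21.8) = -34.6 dB.
Voltage ratio = 10^(-34.6/20) = 0.0186.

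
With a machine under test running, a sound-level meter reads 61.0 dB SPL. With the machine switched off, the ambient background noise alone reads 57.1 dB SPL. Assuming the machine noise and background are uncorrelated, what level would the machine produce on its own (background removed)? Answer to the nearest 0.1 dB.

Remove the background by subtracting linear intensities:
L_src = 10·log₁₀(10^(61.0/10) − 10^(57.1/10)) = 10·log₁₀(746100) = 58.7 dB SPL.

58.7 dB SPL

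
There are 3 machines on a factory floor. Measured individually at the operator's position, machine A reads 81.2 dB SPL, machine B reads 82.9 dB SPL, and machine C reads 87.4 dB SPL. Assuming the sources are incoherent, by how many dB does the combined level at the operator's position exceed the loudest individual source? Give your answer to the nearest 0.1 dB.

2.0 dB

Incoherent sources sum as intensities:
L_total = 10·log₁₀(10^(81.2/10) + 10^(82.9/10) + 10^(87.4/10)) = 89.43 dB SPL.
Excess over the loudest (87.4 dB): 89.43 − 87.4 = 2.0 dB.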